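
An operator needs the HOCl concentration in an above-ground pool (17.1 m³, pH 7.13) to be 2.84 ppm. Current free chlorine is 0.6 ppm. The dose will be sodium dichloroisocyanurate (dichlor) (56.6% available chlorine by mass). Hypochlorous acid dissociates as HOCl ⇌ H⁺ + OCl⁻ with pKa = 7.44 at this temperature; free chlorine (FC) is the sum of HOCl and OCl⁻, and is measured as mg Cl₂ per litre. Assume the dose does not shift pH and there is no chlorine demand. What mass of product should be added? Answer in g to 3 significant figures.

Volume: 17.1 m³ = 17,100 L.
[OCl⁻]/[HOCl] = 10^(pH − pKa) = 10^(7.13 − 7.44) = 0.4898; fraction as HOCl = 1/(1 + 0.4898) = 0.6712.
Free chlorine required for 2.84 ppm HOCl: 2.84 / 0.6712 = 4.231 ppm.
FC to add: 4.231 − 0.6 = 3.631 mg/L as Cl₂.
Cl₂ equivalent: 3.631 mg/L × 17,100 L = 62.09 g.
Product at 56.6% available Cl: 62.09 / 0.566 = 109.7 g.

110 g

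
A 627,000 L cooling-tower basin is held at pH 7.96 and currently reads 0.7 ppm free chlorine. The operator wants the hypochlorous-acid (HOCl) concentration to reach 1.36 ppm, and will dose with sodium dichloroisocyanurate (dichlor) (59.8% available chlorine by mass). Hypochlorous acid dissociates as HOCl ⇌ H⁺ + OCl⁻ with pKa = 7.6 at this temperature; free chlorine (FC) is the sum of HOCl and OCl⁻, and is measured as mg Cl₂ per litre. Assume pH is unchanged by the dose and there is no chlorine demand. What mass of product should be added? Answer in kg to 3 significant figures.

3.96 kg

[OCl⁻]/[HOCl] = 10^(pH − pKa) = 10^(7.96 − 7.6) = 2.291; fraction as HOCl = 1/(1 + 2.291) = 0.3039.
Free chlorine required for 1.36 ppm HOCl: 1.36 / 0.3039 = 4.476 ppm.
FC to add: 4.476 − 0.7 = 3.776 mg/L as Cl₂.
Cl₂ equivalent: 3.776 mg/L × 627,000 L = 2367 g.
Product at 59.8% available Cl: 2367 / 0.598 = 3959 g.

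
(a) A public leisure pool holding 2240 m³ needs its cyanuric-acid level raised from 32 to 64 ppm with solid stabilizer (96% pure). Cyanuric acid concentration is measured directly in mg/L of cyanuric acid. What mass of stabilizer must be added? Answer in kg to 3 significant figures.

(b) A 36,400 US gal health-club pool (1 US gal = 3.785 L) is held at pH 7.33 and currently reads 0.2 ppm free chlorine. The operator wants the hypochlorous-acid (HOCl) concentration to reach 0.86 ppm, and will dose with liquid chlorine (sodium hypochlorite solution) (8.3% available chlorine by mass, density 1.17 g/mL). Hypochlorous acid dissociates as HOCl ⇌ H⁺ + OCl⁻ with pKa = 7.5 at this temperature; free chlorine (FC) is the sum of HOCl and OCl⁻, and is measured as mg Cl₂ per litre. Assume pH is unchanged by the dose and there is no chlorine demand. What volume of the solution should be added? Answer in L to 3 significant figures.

(a) 74.7 kg; (b) 1.76 L

(a) Volume: 2240 m³ = 2,240,000 L.
(a) CYA to add: (64 − 32) = 32 mg/L × 2,240,000 L = 71,680 g cyanuric acid.
(a) At 96% purity: 71,680 / 0.96 = 74,670 g product.

(b) Volume: 36,400 US gal × 3.785 L/gal = 137,774 L.
(b) [OCl⁻]/[HOCl] = 10^(pH − pKa) = 10^(7.33 − 7.5) = 0.6761; fraction as HOCl = 1/(1 + 0.6761) = 0.5966.
(b) Free chlorine required for 0.86 ppm HOCl: 0.86 / 0.5966 = 1.441 ppm.
(b) FC to add: 1.441 − 0.2 = 1.241 mg/L as Cl₂.
(b) Cl₂ equivalent: 1.241 mg/L × 137,774 L = 171 g.
(b) Product at 8.3% available Cl: 171 / 0.083 = 2061 g.
(b) Volume: 2061 g ÷ 1.17 g/mL = 1761 mL.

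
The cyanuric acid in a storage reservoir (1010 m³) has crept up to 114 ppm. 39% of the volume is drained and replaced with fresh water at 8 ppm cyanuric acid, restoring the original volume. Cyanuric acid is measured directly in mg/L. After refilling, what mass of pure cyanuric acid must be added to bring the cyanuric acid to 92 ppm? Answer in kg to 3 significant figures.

19.5 kg

Volume: 1010 m³ = 1,010,000 L.
After draining 39% and refilling: 114 × 0.61 + 8 × 0.39 = 72.66 ppm.
Deficit to target: 92 − 72.66 = 19.34 mg/L.
Mass: 19.34 mg/L × 1,010,000 L = 19,530 g cyanuric acid.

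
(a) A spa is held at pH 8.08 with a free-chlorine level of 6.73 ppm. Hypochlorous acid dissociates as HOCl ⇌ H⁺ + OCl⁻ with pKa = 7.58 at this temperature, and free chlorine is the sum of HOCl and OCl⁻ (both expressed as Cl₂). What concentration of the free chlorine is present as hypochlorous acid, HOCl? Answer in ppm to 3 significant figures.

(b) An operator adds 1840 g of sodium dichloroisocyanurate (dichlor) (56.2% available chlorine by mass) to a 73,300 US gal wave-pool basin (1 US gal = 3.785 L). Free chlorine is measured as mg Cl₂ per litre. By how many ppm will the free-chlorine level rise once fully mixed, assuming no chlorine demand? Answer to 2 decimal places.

(a) [OCl⁻]/[HOCl] = 10^(pH − pKa) = 10^(8.08 − 7.58) = 10^0.50 = 3.162.
(a) Fraction as HOCl = 1 / (1 + 3.162) = 0.2403.
(a) HOCl = 0.2403 × 6.73 ppm = 1.617 ppm.

(b) Volume: 73,300 US gal × 3.785 L/gal = 277,440 L.
(b) Available chlorine delivered: 1840 g × 0.562 = 1034 g as Cl₂.
(b) Concentration rise: 1034 g / 277,440 L = 3.727 mg/L = 3.73 ppm.

(a) 1.62 ppm; (b) 3.73 ppm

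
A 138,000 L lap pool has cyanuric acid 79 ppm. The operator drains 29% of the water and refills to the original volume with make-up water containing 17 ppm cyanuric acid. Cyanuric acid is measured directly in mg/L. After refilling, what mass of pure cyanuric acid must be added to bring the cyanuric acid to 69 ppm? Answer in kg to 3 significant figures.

1.10 kg

After draining 29% and refilling: 79 × 0.71 + 17 × 0.29 = 61.02 ppm.
Deficit to target: 69 − 61.02 = 7.98 mg/L.
Mass: 7.98 mg/L × 138,000 L = 1101 g cyanuric acid.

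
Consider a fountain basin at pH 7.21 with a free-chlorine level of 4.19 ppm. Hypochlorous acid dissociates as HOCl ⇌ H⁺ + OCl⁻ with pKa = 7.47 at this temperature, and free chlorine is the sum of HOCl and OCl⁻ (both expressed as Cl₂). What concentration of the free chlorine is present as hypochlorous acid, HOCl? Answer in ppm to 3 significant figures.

2.70 ppm

[OCl⁻]/[HOCl] = 10^(pH − pKa) = 10^(7.21 − 7.47) = 10^-0.26 = 0.5495.
Fraction as HOCl = 1 / (1 + 0.5495) = 0.6454.
HOCl = 0.6454 × 4.19 ppm = 2.704 ppm.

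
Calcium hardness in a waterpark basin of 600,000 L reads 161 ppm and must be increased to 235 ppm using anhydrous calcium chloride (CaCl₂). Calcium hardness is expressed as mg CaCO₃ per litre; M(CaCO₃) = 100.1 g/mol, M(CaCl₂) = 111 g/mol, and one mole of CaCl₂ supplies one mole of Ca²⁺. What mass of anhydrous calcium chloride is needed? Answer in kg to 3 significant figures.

49.2 kg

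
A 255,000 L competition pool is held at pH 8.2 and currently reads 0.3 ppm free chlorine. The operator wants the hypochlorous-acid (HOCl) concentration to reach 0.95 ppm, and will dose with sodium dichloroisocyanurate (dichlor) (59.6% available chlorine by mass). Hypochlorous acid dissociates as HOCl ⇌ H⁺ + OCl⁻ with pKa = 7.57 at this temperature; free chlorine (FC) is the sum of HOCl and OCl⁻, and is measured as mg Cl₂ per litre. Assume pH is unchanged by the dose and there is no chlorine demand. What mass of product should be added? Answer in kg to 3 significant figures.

2.01 kg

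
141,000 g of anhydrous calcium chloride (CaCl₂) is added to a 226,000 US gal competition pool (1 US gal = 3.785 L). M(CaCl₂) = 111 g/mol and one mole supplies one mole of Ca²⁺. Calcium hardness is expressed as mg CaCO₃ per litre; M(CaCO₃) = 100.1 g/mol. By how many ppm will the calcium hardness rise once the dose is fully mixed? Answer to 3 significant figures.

149 ppm

Volume: 226,000 US gal × 3.785 L/gal = 855,410 L.
Moles of Ca²⁺: 141,000 g ÷ 111 g/mol = 1270 mol.
As CaCO₃: 1270 mol × 100.1 g/mol = 127,200 g.
Rise: 127,200 g / 855,410 L × 1000 = 148.6 mg/L.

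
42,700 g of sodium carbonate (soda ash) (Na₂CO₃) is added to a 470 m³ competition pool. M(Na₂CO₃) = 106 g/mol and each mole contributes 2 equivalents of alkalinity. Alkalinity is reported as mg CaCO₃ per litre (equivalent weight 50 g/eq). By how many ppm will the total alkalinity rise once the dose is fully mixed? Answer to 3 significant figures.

85.7 ppm

Volume: 470 m³ = 470,000 L.
Moles of Na₂CO₃: 42,700 g ÷ 106 g/mol = 402.8 mol → 805.7 eq of alkalinity.
As CaCO₃: 805.7 eq × 50 g/eq = 40,280 g.
Rise: 40,280 g / 470,000 L × 1000 = 85.71 mg/L.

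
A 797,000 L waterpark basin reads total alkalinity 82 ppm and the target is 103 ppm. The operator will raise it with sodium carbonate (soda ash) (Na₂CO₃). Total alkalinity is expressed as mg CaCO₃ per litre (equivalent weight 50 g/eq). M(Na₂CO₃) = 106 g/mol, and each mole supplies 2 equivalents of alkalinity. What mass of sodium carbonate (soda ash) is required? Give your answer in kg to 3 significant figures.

Alkalinity to add: (103 − 82) = 21 mg/L as CaCO₃ × 797,000 L = 16,740 g as CaCO₃.
Equivalents: 16,740 g ÷ 50 g/eq = 334.7 eq.
Each mole of Na₂CO₃ supplies 2 eq, so 334.7 / 2 = 167.4 mol.
Mass: 167.4 mol × 106 g/mol = 17,740 g.

17.7 kg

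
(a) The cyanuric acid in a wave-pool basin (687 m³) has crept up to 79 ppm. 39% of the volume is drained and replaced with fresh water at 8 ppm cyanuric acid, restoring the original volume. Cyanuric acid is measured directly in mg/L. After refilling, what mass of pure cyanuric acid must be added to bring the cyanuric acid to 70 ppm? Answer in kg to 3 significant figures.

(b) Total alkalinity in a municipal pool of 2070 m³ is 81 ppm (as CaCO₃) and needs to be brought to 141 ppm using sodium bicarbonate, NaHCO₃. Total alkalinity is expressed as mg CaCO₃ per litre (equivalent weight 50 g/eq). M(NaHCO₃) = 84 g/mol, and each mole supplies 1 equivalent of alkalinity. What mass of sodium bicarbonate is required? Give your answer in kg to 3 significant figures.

(a) Volume: 687 m³ = 687,000 L.
(a) After draining 39% and refilling: 79 × 0.61 + 8 × 0.39 = 51.31 ppm.
(a) Deficit to target: 70 − 51.31 = 18.69 mg/L.
(a) Mass: 18.69 mg/L × 687,000 L = 12,840 g cyanuric acid.

(b) Volume: 2070 m³ = 2,070,000 L.
(b) Alkalinity to add: (141 − 81) = 60 mg/L as CaCO₃ × 2,070,000 L = 124,200 g as CaCO₃.
(b) Equivalents: 124,200 g ÷ 50 g/eq = 2484 eq.
(b) NaHCO₃ supplies 1 eq per mole → 2484 mol.
(b) Mass: 2484 mol × 84 g/mol = 208,700 g.

(a) 12.8 kg; (b) 209 kg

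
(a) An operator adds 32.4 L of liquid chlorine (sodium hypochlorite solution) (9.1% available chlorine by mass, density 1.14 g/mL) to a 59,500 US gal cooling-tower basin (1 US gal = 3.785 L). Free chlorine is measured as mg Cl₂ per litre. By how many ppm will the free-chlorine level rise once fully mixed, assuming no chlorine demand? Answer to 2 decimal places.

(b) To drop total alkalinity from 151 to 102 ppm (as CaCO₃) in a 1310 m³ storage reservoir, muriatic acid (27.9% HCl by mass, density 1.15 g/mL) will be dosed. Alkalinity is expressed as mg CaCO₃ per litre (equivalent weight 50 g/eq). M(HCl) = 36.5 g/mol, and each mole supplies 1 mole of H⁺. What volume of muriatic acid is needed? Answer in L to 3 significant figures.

(a) 14.92 ppm; (b) 146 L

(a) Volume: 59,500 US gal × 3.785 L/gal = 225,208 L.
(a) Mass of solution: 32.4 L × 1000 mL/L × 1.14 g/mL = 36,940 g.
(a) Available chlorine delivered: 36,940 g × 0.091 = 3361 g as Cl₂.
(a) Concentration rise: 3361 g / 225,208 L = 14.92 mg/L = 14.92 ppm.

(b) Volume: 1310 m³ = 1,310,000 L.
(b) Alkalinity to neutralize: (151 − 102) = 49 mg/L as CaCO₃ × 1,310,000 L = 64,190 g as CaCO₃.
(b) Equivalents of H⁺ required: 64,190 ÷ 50 g/eq = 1284 eq = 1284 mol HCl.
(b) Mass of HCl: 1284 × 36.5 = 46,860 g.
(b) Mass of 27.9% solution: 46,860 / 0.279 = 168,000 g.
(b) Volume: 168,000 g ÷ 1.15 g/mL = 146,000 mL.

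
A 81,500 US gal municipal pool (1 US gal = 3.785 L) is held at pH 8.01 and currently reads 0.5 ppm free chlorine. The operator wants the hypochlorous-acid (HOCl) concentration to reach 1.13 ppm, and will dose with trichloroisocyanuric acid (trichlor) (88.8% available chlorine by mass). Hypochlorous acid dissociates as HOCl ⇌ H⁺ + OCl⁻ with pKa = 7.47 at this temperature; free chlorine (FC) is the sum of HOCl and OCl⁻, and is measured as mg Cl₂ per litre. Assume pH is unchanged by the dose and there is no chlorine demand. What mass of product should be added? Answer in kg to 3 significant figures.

1.58 kg

Volume: 81,500 US gal × 3.785 L/gal = 308,478 L.
[OCl⁻]/[HOCl] = 10^(pH − pKa) = 10^(8.01 − 7.47) = 3.467; fraction as HOCl = 1/(1 + 3.467) = 0.2238.
Free chlorine required for 1.13 ppm HOCl: 1.13 / 0.2238 = 5.048 ppm.
FC to add: 5.048 − 0.5 = 4.548 mg/L as Cl₂.
Cl₂ equivalent: 4.548 mg/L × 308,478 L = 1403 g.
Product at 88.8% available Cl: 1403 / 0.888 = 1580 g.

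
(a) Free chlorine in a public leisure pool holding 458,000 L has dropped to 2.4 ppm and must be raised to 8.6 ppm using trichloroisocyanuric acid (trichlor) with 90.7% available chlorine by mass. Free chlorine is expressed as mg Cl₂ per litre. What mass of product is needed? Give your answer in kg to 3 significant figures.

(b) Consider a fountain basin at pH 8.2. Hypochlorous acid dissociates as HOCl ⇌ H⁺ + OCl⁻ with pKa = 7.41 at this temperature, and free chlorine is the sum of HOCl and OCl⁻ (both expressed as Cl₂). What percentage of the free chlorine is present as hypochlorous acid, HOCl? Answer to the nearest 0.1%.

(a) Chlorine deficit: 8.6 − 2.4 = 6.2 ppm = 6.2 mg/L as Cl₂.
(a) Cl₂ equivalent needed: 6.2 mg/L × 458,000 L = 2,840,000 mg = 2840 g.
(a) Product at 90.7% available chlorine: 2840 / 0.907 = 3131 g.

(b) [OCl⁻]/[HOCl] = 10^(pH − pKa) = 10^(8.2 − 7.41) = 10^0.79 = 6.166.
(b) Fraction as HOCl = 1 / (1 + 6.166) = 0.1395.

(a) 3.13 kg; (b) 14.0%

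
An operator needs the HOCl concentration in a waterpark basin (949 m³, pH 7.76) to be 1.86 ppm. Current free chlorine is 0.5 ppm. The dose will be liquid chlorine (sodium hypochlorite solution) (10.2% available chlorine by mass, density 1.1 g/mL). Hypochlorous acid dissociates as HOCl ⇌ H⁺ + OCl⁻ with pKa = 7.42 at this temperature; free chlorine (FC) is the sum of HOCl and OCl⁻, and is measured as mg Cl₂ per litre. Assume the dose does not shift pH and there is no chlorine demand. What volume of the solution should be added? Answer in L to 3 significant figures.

Volume: 949 m³ = 949,000 L.
[OCl⁻]/[HOCl] = 10^(pH − pKa) = 10^(7.76 − 7.42) = 2.188; fraction as HOCl = 1/(1 + 2.188) = 0.3137.
Free chlorine required for 1.86 ppm HOCl: 1.86 / 0.3137 = 5.929 ppm.
FC to add: 5.929 − 0.5 = 5.429 mg/L as Cl₂.
Cl₂ equivalent: 5.429 mg/L × 949,000 L = 5152 g.
Product at 10.2% available Cl: 5152 / 0.102 = 50,510 g.
Volume: 50,510 g ÷ 1.1 g/mL = 45,920 mL.

45.9 L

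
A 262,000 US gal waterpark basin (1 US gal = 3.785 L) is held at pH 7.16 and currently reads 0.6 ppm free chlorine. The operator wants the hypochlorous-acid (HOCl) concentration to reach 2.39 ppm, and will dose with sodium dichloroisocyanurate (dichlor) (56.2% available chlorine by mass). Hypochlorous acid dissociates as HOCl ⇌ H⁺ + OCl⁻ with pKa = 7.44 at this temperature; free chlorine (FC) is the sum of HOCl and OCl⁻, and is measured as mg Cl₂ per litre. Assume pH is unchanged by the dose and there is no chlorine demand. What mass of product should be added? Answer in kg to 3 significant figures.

Volume: 262,000 US gal × 3.785 L/gal = 991,670 L.
[OCl⁻]/[HOCl] = 10^(pH − pKa) = 10^(7.16 − 7.44) = 0.5248; fraction as HOCl = 1/(1 + 0.5248) = 0.6558.
Free chlorine required for 2.39 ppm HOCl: 2.39 / 0.6558 = 3.644 ppm.
FC to add: 3.644 − 0.6 = 3.044 mg/L as Cl₂.
Cl₂ equivalent: 3.044 mg/L × 991,670 L = 3019 g.
Product at 56.2% available Cl: 3019 / 0.562 = 5372 g.

5.37 kg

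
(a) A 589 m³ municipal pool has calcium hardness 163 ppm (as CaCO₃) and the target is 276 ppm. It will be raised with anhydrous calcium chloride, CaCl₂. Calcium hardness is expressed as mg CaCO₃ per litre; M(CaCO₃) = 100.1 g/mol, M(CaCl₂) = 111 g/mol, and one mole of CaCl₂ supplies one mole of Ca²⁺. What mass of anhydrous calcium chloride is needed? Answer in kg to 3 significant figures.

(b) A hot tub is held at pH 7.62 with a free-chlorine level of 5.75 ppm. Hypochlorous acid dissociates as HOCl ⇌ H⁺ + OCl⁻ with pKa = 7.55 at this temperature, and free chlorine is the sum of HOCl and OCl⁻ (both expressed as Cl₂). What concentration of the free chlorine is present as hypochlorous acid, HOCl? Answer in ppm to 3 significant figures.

(a) 73.8 kg; (b) 2.64 ppm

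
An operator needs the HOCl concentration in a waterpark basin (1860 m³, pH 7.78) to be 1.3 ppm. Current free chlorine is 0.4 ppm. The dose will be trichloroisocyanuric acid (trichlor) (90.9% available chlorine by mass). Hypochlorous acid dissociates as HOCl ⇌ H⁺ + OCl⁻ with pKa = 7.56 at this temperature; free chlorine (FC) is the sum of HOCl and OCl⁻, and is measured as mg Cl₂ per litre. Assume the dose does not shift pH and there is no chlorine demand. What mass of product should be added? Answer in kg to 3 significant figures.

Volume: 1860 m³ = 1,860,000 L.
[OCl⁻]/[HOCl] = 10^(pH − pKa) = 10^(7.78 − 7.56) = 1.66; fraction as HOCl = 1/(1 + 1.66) = 0.376.
Free chlorine required for 1.3 ppm HOCl: 1.3 / 0.376 = 3.457 ppm.
FC to add: 3.457 − 0.4 = 3.057 mg/L as Cl₂.
Cl₂ equivalent: 3.057 mg/L × 1,860,000 L = 5687 g.
Product at 90.9% available Cl: 5687 / 0.909 = 6256 g.

6.26 kg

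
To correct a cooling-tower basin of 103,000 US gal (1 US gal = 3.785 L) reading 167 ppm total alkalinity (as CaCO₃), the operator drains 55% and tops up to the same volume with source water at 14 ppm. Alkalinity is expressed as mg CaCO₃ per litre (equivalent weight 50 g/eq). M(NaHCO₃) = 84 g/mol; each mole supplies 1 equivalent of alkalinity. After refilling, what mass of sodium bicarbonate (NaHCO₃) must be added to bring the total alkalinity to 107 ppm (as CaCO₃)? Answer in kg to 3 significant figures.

Volume: 103,000 US gal × 3.785 L/gal = 389,855 L.
After draining 55% and refilling: 167 × 0.45 + 14 × 0.55 = 82.85 ppm.
Deficit to target: 107 − 82.85 = 24.15 mg/L.
As CaCO₃: 24.15 mg/L × 389,855 L = 9415 g; ÷ 50 g/eq ÷ 1 = 188.3 mol NaHCO₃.
Mass: 188.3 × 84 = 15,820 g.

15.8 kg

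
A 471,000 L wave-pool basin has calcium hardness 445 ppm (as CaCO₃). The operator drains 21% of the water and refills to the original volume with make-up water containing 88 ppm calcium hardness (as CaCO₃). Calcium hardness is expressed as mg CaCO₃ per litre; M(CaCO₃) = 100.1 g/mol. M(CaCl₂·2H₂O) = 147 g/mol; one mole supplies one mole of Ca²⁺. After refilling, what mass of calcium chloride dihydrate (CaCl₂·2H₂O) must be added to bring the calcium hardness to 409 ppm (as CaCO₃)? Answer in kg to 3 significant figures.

After draining 21% and refilling: 445 × 0.79 + 88 × 0.21 = 370.03 ppm.
Deficit to target: 409 − 370.03 = 38.97 mg/L.
As CaCO₃: 38.97 mg/L × 471,000 L = 18,350 g; ÷ 100.1 = 183.4 mol Ca²⁺.
Mass: 183.4 × 147 = 26,950 g.

27.0 kg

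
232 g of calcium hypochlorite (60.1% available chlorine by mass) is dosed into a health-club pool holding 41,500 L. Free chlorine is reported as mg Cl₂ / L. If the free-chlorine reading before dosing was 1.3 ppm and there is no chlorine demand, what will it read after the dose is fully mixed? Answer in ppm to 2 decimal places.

4.66 ppm

Available chlorine delivered: 232 g × 0.601 = 139.4 g as Cl₂.
Concentration rise: 139.4 g / 41,500 L = 3.36 mg/L = 3.36 ppm.
Final FC: 1.3 + 3.36 = 4.66 ppm.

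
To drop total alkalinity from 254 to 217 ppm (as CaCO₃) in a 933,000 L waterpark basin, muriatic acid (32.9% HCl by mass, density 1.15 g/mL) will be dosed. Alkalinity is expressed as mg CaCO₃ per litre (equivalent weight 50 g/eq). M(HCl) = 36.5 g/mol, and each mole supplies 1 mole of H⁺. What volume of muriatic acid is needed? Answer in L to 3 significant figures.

66.6 L

Alkalinity to neutralize: (254 − 217) = 37 mg/L as CaCO₃ × 933,000 L = 34,520 g as CaCO₃.
Equivalents of H⁺ required: 34,520 ÷ 50 g/eq = 690.4 eq = 690.4 mol HCl.
Mass of HCl: 690.4 × 36.5 = 25,200 g.
Mass of 32.9% solution: 25,200 / 0.329 = 76,600 g.
Volume: 76,600 g ÷ 1.15 g/mL = 66,610 mL.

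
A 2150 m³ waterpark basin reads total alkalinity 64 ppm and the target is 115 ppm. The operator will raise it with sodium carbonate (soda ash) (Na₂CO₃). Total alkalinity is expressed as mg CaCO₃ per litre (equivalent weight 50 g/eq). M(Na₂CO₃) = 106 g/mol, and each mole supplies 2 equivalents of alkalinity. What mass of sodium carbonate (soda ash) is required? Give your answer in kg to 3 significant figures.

116 kg

Volume: 2150 m³ = 2,150,000 L.
Alkalinity to add: (115 − 64) = 51 mg/L as CaCO₃ × 2,150,000 L = 109,600 g as CaCO₃.
Equivalents: 109,600 g ÷ 50 g/eq = 2193 eq.
Each mole of Na₂CO₃ supplies 2 eq, so 2193 / 2 = 1096 mol.
Mass: 1096 mol × 106 g/mol = 116,200 g.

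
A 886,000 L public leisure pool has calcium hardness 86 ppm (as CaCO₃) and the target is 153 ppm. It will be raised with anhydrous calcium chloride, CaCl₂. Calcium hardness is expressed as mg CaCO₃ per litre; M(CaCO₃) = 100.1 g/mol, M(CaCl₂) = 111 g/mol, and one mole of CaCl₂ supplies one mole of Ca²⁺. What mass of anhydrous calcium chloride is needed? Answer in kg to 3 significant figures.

65.8 kg

Hardness to add: (153 − 86) = 67 mg/L as CaCO₃ × 886,000 L = 59,360 g as CaCO₃.
Moles of Ca²⁺ (1 mol Ca²⁺ ≡ 1 mol CaCO₃): 59,360 / 100.1 g/mol = 593 mol.
Mass of CaCl₂: 593 × 111 = 65,830 g.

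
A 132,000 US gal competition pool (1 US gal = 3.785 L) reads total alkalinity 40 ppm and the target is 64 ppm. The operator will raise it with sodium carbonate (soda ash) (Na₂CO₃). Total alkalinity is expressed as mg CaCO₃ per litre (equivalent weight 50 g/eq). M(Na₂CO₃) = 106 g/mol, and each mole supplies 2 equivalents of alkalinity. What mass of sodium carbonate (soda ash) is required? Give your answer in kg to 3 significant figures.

Volume: 132,000 US gal × 3.785 L/gal = 499,620 L.
Alkalinity to add: (64 − 40) = 24 mg/L as CaCO₃ × 499,620 L = 11,990 g as CaCO₃.
Equivalents: 11,990 g ÷ 50 g/eq = 239.8 eq.
Each mole of Na₂CO₃ supplies 2 eq, so 239.8 / 2 = 119.9 mol.
Mass: 119.9 mol × 106 g/mol = 12,710 g.

12.7 kg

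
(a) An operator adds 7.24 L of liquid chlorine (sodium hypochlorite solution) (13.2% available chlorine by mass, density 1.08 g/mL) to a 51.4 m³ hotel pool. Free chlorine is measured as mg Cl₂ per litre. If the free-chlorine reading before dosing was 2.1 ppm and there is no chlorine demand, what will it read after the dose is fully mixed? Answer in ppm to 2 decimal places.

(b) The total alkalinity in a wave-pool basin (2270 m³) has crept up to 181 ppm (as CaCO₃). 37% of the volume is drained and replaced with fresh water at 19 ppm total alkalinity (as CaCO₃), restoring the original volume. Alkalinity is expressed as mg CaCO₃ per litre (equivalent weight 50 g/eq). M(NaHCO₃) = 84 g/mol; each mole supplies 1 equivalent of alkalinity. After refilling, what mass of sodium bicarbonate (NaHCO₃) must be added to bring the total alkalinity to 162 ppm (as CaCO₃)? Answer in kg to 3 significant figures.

(a) Volume: 51.4 m³ = 51,400 L.
(a) Mass of solution: 7.24 L × 1000 mL/L × 1.08 g/mL = 7819 g.
(a) Available chlorine delivered: 7819 g × 0.132 = 1032 g as Cl₂.
(a) Concentration rise: 1032 g / 51,400 L = 20.08 mg/L = 20.08 ppm.
(a) Final FC: 2.1 + 20.08 = 22.18 ppm.

(b) Volume: 2270 m³ = 2,270,000 L.
(b) After draining 37% and refilling: 181 × 0.63 + 19 × 0.37 = 121.06 ppm.
(b) Deficit to target: 162 − 121.06 = 40.94 mg/L.
(b) As CaCO₃: 40.94 mg/L × 2,270,000 L = 92,930 g; ÷ 50 g/eq ÷ 1 = 1859 mol NaHCO₃.
(b) Mass: 1859 × 84 = 156,100 g.

(a) 22.18 ppm; (b) 156 kg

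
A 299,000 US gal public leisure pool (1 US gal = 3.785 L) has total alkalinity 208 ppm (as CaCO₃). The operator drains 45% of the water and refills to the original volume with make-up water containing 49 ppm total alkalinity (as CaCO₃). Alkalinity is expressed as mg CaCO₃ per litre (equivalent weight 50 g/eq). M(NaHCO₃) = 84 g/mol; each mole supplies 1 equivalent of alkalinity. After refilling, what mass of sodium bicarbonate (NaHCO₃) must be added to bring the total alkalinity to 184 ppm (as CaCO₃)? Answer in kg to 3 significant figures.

90.4 kg

Volume: 299,000 US gal × 3.785 L/gal = 1,131,715 L.
After draining 45% and refilling: 208 × 0.55 + 49 × 0.45 = 136.45 ppm.
Deficit to target: 184 − 136.45 = 47.55 mg/L.
As CaCO₃: 47.55 mg/L × 1,131,715 L = 53,810 g; ÷ 50 g/eq ÷ 1 = 1076 mol NaHCO₃.
Mass: 1076 × 84 = 90,410 g.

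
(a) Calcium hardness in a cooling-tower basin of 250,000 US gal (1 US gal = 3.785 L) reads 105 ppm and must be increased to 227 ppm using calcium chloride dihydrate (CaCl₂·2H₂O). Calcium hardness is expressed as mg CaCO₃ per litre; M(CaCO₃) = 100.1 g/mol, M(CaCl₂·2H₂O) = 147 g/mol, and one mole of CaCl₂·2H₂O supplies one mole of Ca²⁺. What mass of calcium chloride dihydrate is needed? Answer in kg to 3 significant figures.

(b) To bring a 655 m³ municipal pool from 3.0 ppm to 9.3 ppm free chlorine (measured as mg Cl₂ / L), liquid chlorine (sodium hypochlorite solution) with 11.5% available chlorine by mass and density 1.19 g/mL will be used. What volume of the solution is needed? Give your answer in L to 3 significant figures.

(a) 170 kg; (b) 30.2 L

(a) Volume: 250,000 US gal × 3.785 L/gal = 946,250 L.
(a) Hardness to add: (227 − 105) = 122 mg/L as CaCO₃ × 946,250 L = 115,400 g as CaCO₃.
(a) Moles of Ca²⁺ (1 mol Ca²⁺ ≡ 1 mol CaCO₃): 115,400 / 100.1 g/mol = 1153 mol.
(a) Mass of CaCl₂·2H₂O: 1153 × 147 = 169,500 g.

(b) Volume: 655 m³ = 655,000 L.
(b) Chlorine deficit: 9.3 − 3.0 = 6.3 ppm = 6.3 mg/L as Cl₂.
(b) Cl₂ equivalent needed: 6.3 mg/L × 655,000 L = 4,126,000 mg = 4126 g.
(b) Product at 11.5% available chlorine: 4126 / 0.115 = 35,880 g.
(b) Volume at density 1.19 g/mL: 35,880 g ÷ 1.19 g/mL = 30,150 mL.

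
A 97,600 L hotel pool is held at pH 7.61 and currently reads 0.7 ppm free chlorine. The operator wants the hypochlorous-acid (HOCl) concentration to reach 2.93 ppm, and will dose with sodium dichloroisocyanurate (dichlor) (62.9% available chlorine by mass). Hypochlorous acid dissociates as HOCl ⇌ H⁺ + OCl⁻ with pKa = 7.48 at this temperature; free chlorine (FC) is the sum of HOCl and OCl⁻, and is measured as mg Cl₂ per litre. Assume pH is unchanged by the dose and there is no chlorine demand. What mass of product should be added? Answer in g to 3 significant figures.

[OCl⁻]/[HOCl] = 10^(pH − pKa) = 10^(7.61 − 7.48) = 1.349; fraction as HOCl = 1/(1 + 1.349) = 0.4257.
Free chlorine required for 2.93 ppm HOCl: 2.93 / 0.4257 = 6.882 ppm.
FC to add: 6.882 − 0.7 = 6.182 mg/L as Cl₂.
Cl₂ equivalent: 6.182 mg/L × 97,600 L = 603.4 g.
Product at 62.9% available Cl: 603.4 / 0.629 = 959.3 g.

959 g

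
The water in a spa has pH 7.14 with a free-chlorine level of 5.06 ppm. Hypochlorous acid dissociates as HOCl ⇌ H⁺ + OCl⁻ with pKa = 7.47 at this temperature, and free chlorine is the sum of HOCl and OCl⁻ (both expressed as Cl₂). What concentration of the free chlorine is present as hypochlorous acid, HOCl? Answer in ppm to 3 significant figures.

[OCl⁻]/[HOCl] = 10^(pH − pKa) = 10^(7.14 − 7.47) = 10^-0.33 = 0.4677.
Fraction as HOCl = 1 / (1 + 0.4677) = 0.6813.
HOCl = 0.6813 × 5.06 ppm = 3.447 ppm.

3.45 ppm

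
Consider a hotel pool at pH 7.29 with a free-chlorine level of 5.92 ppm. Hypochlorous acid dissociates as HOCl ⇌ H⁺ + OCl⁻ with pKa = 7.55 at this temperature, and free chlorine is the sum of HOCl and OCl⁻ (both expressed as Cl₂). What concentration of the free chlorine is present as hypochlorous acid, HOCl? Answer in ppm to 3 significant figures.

3.82 ppm

[OCl⁻]/[HOCl] = 10^(pH − pKa) = 10^(7.29 − 7.55) = 10^-0.26 = 0.5495.
Fraction as HOCl = 1 / (1 + 0.5495) = 0.6454.
HOCl = 0.6454 × 5.92 ppm = 3.82 ppm.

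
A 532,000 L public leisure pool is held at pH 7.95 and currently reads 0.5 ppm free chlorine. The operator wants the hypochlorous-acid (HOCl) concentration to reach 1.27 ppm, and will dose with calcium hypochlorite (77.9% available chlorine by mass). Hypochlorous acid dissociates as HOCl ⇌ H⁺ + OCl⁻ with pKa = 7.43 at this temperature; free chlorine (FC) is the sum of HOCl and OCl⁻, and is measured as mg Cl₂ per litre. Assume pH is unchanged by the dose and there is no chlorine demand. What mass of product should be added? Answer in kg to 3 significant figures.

[OCl⁻]/[HOCl] = 10^(pH − pKa) = 10^(7.95 − 7.43) = 3.311; fraction as HOCl = 1/(1 + 3.311) = 0.2319.
Free chlorine required for 1.27 ppm HOCl: 1.27 / 0.2319 = 5.475 ppm.
FC to add: 5.475 − 0.5 = 4.975 mg/L as Cl₂.
Cl₂ equivalent: 4.975 mg/L × 532,000 L = 2647 g.
Product at 77.9% available Cl: 2647 / 0.779 = 3398 g.

3.40 kg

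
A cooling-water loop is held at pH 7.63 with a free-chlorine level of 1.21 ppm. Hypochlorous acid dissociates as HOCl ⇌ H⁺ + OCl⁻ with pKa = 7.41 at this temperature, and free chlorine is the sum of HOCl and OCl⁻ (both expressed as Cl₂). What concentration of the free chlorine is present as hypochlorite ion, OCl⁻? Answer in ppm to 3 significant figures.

0.755 ppm

[OCl⁻]/[HOCl] = 10^(pH − pKa) = 10^(7.63 − 7.41) = 10^0.22 = 1.66.
Fraction as HOCl = 1 / (1 + 1.66) = 0.376.
OCl⁻ = (1 − 0.376) × 1.21 ppm = 0.755 ppm.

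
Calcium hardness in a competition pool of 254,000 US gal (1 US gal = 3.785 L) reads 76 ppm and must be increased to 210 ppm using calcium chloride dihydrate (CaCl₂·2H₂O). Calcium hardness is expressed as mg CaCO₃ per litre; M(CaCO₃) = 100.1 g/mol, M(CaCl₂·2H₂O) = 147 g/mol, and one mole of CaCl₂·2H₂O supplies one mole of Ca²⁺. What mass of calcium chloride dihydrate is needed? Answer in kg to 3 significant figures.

189 kg

Volume: 254,000 US gal × 3.785 L/gal = 961,390 L.
Hardness to add: (210 − 76) = 134 mg/L as CaCO₃ × 961,390 L = 128,800 g as CaCO₃.
Moles of Ca²⁺ (1 mol Ca²⁺ ≡ 1 mol CaCO₃): 128,800 / 100.1 g/mol = 1287 mol.
Mass of CaCl₂·2H₂O: 1287 × 147 = 189,200 g.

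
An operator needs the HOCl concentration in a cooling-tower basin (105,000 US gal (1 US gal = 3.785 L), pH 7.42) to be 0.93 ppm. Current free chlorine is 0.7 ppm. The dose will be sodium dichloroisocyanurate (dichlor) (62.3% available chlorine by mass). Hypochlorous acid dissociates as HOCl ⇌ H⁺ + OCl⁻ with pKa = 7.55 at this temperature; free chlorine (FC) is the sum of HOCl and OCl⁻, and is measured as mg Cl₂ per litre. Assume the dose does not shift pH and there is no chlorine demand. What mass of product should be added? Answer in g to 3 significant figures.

587 g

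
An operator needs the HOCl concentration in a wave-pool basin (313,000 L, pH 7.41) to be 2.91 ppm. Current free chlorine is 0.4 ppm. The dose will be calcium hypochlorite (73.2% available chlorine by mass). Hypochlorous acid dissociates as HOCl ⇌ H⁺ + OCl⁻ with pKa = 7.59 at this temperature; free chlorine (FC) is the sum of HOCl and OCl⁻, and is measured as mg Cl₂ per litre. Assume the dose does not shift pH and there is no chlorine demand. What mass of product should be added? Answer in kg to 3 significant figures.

[OCl⁻]/[HOCl] = 10^(pH − pKa) = 10^(7.41 − 7.59) = 0.6607; fraction as HOCl = 1/(1 + 0.6607) = 0.6022.
Free chlorine required for 2.91 ppm HOCl: 2.91 / 0.6022 = 4.833 ppm.
FC to add: 4.833 − 0.4 = 4.433 mg/L as Cl₂.
Cl₂ equivalent: 4.433 mg/L × 313,000 L = 1387 g.
Product at 73.2% available Cl: 1387 / 0.732 = 1895 g.

1.90 kg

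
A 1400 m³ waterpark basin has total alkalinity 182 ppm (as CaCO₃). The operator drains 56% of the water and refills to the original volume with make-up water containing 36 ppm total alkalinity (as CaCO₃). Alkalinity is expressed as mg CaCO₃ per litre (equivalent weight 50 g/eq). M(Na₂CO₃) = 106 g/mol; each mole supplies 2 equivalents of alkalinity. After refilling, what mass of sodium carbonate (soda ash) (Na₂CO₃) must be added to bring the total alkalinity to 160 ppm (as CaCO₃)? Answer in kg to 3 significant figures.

88.7 kg

Volume: 1400 m³ = 1,400,000 L.
After draining 56% and refilling: 182 × 0.44 + 36 × 0.56 = 100.24 ppm.
Deficit to target: 160 − 100.24 = 59.76 mg/L.
As CaCO₃: 59.76 mg/L × 1,400,000 L = 83,660 g; ÷ 50 g/eq ÷ 2 = 836.6 mol Na₂CO₃.
Mass: 836.6 × 106 = 88,680 g.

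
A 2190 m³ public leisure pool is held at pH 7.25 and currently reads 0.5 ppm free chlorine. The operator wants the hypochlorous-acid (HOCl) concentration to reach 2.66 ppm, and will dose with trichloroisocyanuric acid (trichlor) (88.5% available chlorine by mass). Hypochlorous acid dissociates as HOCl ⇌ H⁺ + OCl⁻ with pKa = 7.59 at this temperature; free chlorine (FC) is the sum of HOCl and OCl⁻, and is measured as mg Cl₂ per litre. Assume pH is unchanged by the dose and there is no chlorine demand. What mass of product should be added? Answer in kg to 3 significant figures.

8.35 kg

Volume: 2190 m³ = 2,190,000 L.
[OCl⁻]/[HOCl] = 10^(pH − pKa) = 10^(7.25 − 7.59) = 0.4571; fraction as HOCl = 1/(1 + 0.4571) = 0.6863.
Free chlorine required for 2.66 ppm HOCl: 2.66 / 0.6863 = 3.876 ppm.
FC to add: 3.876 − 0.5 = 3.376 mg/L as Cl₂.
Cl₂ equivalent: 3.376 mg/L × 2,190,000 L = 7393 g.
Product at 88.5% available Cl: 7393 / 0.885 = 8354 g.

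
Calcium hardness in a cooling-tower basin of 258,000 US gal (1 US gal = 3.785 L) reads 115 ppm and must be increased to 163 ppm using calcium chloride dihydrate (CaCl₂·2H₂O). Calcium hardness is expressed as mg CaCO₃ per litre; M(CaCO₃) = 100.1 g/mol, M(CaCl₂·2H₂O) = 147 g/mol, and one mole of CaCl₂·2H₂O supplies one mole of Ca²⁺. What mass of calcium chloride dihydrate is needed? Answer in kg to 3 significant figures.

68.8 kg

Volume: 258,000 US gal × 3.785 L/gal = 976,530 L.
Hardness to add: (163 − 115) = 48 mg/L as CaCO₃ × 976,530 L = 46,870 g as CaCO₃.
Moles of Ca²⁺ (1 mol Ca²⁺ ≡ 1 mol CaCO₃): 46,870 / 100.1 g/mol = 468.3 mol.
Mass of CaCl₂·2H₂O: 468.3 × 147 = 68,840 g.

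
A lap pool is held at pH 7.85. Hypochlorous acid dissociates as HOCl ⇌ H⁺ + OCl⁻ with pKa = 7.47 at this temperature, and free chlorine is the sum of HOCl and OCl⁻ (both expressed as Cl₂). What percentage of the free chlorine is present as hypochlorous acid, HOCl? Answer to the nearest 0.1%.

29.4%

[OCl⁻]/[HOCl] = 10^(pH − pKa) = 10^(7.85 − 7.47) = 10^0.38 = 2.399.
Fraction as HOCl = 1 / (1 + 2.399) = 0.2942.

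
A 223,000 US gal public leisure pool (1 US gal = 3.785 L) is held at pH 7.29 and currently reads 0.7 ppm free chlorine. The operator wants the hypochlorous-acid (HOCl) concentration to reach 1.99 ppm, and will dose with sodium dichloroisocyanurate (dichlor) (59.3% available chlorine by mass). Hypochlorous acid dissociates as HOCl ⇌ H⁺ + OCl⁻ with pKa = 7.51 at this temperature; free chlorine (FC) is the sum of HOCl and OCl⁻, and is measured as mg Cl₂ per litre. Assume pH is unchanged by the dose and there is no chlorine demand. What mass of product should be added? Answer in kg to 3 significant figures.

Volume: 223,000 US gal × 3.785 L/gal = 844,055 L.
[OCl⁻]/[HOCl] = 10^(pH − pKa) = 10^(7.29 − 7.51) = 0.6026; fraction as HOCl = 1/(1 + 0.6026) = 0.624.
Free chlorine required for 1.99 ppm HOCl: 1.99 / 0.624 = 3.189 ppm.
FC to add: 3.189 − 0.7 = 2.489 mg/L as Cl₂.
Cl₂ equivalent: 2.489 mg/L × 844,055 L = 2101 g.
Product at 59.3% available Cl: 2101 / 0.593 = 3543 g.

3.54 kg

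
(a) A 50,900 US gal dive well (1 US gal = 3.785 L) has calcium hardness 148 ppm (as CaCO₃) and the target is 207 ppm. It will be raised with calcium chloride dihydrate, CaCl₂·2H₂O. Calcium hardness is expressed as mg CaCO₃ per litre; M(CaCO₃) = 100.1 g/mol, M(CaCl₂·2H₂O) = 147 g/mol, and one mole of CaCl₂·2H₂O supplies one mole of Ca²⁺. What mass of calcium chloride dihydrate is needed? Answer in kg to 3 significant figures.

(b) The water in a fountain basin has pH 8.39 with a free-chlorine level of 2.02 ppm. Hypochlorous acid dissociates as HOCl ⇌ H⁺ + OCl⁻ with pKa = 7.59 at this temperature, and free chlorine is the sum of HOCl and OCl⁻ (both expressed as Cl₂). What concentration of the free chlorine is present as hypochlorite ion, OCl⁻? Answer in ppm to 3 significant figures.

(a) Volume: 50,900 US gal × 3.785 L/gal = 192,656 L.
(a) Hardness to add: (207 − 148) = 59 mg/L as CaCO₃ × 192,656 L = 11,370 g as CaCO₃.
(a) Moles of Ca²⁺ (1 mol Ca²⁺ ≡ 1 mol CaCO₃): 11,370 / 100.1 g/mol = 113.6 mol.
(a) Mass of CaCl₂·2H₂O: 113.6 × 147 = 16,690 g.

(b) [OCl⁻]/[HOCl] = 10^(pH − pKa) = 10^(8.39 − 7.59) = 10^0.80 = 6.31.
(b) Fraction as HOCl = 1 / (1 + 6.31) = 0.1368.
(b) OCl⁻ = (1 − 0.1368) × 2.02 ppm = 1.744 ppm.

(a) 16.7 kg; (b) 1.74 ppm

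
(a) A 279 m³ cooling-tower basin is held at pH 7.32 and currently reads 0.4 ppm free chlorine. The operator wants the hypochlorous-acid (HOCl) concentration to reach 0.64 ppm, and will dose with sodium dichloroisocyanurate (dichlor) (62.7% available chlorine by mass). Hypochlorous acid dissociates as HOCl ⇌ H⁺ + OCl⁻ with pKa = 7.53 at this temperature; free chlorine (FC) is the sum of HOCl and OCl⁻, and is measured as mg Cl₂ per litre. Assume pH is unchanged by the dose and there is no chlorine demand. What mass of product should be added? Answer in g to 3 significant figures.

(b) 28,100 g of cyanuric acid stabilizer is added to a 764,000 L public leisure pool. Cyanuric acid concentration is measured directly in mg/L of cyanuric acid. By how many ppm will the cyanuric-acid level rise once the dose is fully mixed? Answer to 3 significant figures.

(a) 282 g; (b) 36.8 ppm

(a) Volume: 279 m³ = 279,000 L.
(a) [OCl⁻]/[HOCl] = 10^(pH − pKa) = 10^(7.32 − 7.53) = 0.6166; fraction as HOCl = 1/(1 + 0.6166) = 0.6186.
(a) Free chlorine required for 0.64 ppm HOCl: 0.64 / 0.6186 = 1.035 ppm.
(a) FC to add: 1.035 − 0.4 = 0.6346 mg/L as Cl₂.
(a) Cl₂ equivalent: 0.6346 mg/L × 279,000 L = 177.1 g.
(a) Product at 62.7% available Cl: 177.1 / 0.627 = 282.4 g.

(b) Rise: 28,100 g / 764,000 L × 1000 = 36.78 mg/L.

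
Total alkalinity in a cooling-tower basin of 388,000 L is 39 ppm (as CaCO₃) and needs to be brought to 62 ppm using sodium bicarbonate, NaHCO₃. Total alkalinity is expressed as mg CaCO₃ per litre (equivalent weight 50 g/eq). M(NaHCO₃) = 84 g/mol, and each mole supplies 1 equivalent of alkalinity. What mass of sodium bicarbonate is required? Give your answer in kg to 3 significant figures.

Alkalinity to add: (62 − 39) = 23 mg/L as CaCO₃ × 388,000 L = 8924 g as CaCO₃.
Equivalents: 8924 g ÷ 50 g/eq = 178.5 eq.
NaHCO₃ supplies 1 eq per mole → 178.5 mol.
Mass: 178.5 mol × 84 g/mol = 14,990 g.

15.0 kg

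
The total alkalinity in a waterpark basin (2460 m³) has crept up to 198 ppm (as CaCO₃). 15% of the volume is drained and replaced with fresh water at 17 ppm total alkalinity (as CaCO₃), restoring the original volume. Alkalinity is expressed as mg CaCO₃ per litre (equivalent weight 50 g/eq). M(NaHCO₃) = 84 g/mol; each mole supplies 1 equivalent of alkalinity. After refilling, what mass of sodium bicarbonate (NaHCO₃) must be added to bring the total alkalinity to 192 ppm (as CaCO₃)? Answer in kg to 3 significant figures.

Volume: 2460 m³ = 2,460,000 L.
After draining 15% and refilling: 198 × 0.85 + 17 × 0.15 = 170.85 ppm.
Deficit to target: 192 − 170.85 = 21.15 mg/L.
As CaCO₃: 21.15 mg/L × 2,460,000 L = 52,030 g; ÷ 50 g/eq ÷ 1 = 1041 mol NaHCO₃.
Mass: 1041 × 84 = 87,410 g.

87.4 kg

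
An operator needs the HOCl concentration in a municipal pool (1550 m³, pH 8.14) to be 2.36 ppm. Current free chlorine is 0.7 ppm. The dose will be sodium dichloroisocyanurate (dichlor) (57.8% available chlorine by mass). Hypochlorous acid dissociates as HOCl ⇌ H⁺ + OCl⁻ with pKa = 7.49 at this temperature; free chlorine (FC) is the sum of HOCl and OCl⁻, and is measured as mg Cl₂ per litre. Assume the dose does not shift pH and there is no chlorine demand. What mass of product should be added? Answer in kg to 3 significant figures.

Volume: 1550 m³ = 1,550,000 L.
[OCl⁻]/[HOCl] = 10^(pH − pKa) = 10^(8.14 − 7.49) = 4.467; fraction as HOCl = 1/(1 + 4.467) = 0.1829.
Free chlorine required for 2.36 ppm HOCl: 2.36 / 0.1829 = 12.9 ppm.
FC to add: 12.9 − 0.7 = 12.2 mg/L as Cl₂.
Cl₂ equivalent: 12.2 mg/L × 1,550,000 L = 18,910 g.
Product at 57.8% available Cl: 18,910 / 0.578 = 32,720 g.

32.7 kg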